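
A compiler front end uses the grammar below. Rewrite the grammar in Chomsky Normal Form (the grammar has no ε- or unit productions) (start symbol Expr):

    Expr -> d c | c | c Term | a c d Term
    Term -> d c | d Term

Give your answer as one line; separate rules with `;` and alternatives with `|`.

Expr -> X1 X2 | c | X2 Term | X3 Y1; Term -> X1 X2 | X1 Term; X1 -> d; X2 -> c; X3 -> a; Y1 -> X2 Y2; Y2 -> X1 Term

Introduce a nonterminal for each terminal appearing in a rule of length ≥ 2: X1 → d, X2 → c, X3 → a.
Binarize each right-hand side of length ≥ 3 by chaining fresh nonterminals (Y1, Y2, …): affected rules were Expr → X3 X2 X1 Term.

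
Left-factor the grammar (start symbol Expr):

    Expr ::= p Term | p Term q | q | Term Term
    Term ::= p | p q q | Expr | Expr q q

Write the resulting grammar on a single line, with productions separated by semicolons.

Expr ::= q | Term Term | p Term Expr1; Term ::= p Term1 | Expr Term2; Expr1 ::= ε | q; Term1 ::= ε | q q; Term2 ::= ε | q q

Expr has alternatives sharing prefix 'p Term': factor to Expr → p Term Expr1 with Expr1 → ε | q.
Term has alternatives sharing prefix 'p': factor to Term → p Term1 with Term1 → ε | q q.
Term has alternatives sharing prefix 'Expr': factor to Term → Expr Term2 with Term2 → ε | q q.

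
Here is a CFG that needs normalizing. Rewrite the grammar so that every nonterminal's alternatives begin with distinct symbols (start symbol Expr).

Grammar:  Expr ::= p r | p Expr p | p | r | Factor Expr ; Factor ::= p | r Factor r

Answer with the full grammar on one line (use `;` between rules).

Expr has alternatives sharing prefix 'p': factor to Expr → p Expr1 with Expr1 → r | Expr p | ε.

Expr ::= r | Factor Expr | p Expr1; Factor ::= p | r Factor r; Expr1 ::= r | Expr p | ε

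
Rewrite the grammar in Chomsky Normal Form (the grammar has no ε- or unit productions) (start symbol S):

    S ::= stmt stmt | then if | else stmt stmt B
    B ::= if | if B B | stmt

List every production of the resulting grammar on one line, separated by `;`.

S ::= X1 X1 | X2 X3 | X4 Y1; B ::= if | X3 Y3 | stmt; X1 ::= stmt; X2 ::= then; X3 ::= if; X4 ::= else; Y1 ::= X1 Y2; Y2 ::= X1 B; Y3 ::= B B

Introduce a nonterminal for each terminal appearing in a rule of length ≥ 2: X1 → stmt, X2 → then, X3 → if, X4 → else.
Binarize each right-hand side of length ≥ 3 by chaining fresh nonterminals (Y1, Y2, …): affected rules were S → X4 X1 X1 B; B → X3 B B.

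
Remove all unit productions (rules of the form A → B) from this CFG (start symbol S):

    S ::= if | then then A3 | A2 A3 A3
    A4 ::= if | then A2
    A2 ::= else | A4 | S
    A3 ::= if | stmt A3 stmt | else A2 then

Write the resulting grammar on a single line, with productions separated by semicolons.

S ::= if | then then A3 | A2 A3 A3; A4 ::= if | then A2; A2 ::= if | then A2 | else | then then A3 | A2 A3 A3; A3 ::= if | stmt A3 stmt | else A2 then

Unit pairs: A2 ⇒* {A4, S}.
For every A with A ⇒* B via unit rules, add B's non-unit alternatives to A; then delete every rule of the form X → Y.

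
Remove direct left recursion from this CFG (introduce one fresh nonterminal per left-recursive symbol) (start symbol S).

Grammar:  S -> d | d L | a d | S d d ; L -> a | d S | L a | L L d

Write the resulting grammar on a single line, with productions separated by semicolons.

Directly left-recursive nonterminals: S, L.
For S: α = {d d}, β = {d, d L, a d}. Rewrite as S → β S' and S' → α S' | ε.
For L: α = {a, L d}, β = {a, d S}. Rewrite as L → β L' and L' → α L' | ε.

S -> d S' | d L S' | a d S'; L -> a L' | d S L'; S' -> d d S' | ε; L' -> a L' | L d L' | ε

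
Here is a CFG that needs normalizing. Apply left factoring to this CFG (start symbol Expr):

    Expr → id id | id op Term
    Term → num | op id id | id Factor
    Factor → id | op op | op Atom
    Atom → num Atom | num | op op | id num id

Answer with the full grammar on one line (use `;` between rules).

Expr has alternatives sharing prefix 'id': factor to Expr → id Expr1 with Expr1 → id | op Term.
Factor has alternatives sharing prefix 'op': factor to Factor → op Factor1 with Factor1 → op | Atom.
Atom has alternatives sharing prefix 'num': factor to Atom → num Atom1 with Atom1 → Atom | ε.

Expr → id Expr1; Term → num | op id id | id Factor; Factor → id | op Factor1; Atom → op op | id num id | num Atom1; Expr1 → id | op Term; Factor1 → op | Atom; Atom1 → Atom | eps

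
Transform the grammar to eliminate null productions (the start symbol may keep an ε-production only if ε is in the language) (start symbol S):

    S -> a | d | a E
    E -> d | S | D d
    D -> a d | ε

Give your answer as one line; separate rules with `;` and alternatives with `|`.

S -> a | d | a E; E -> d | S | D d; D -> a d

Nullable nonterminals: {D}.
ε ∉ L(G), so no ε-production is kept.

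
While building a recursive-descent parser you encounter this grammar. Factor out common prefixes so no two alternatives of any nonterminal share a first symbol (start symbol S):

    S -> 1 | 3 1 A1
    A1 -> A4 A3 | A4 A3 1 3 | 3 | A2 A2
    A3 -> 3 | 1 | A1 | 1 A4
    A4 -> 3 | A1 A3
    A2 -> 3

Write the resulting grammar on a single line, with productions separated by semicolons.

S -> 1 | 3 1 A1; A1 -> 3 | A2 A2 | A4 A3 A1'; A3 -> 3 | A1 | 1 A3'; A4 -> 3 | A1 A3; A2 -> 3; A1' -> ε | 1 3; A3' -> ε | A4

A1 has alternatives sharing prefix 'A4 A3': factor to A1 → A4 A3 A1' with A1' → ε | 1 3.
A3 has alternatives sharing prefix '1': factor to A3 → 1 A3' with A3' → ε | A4.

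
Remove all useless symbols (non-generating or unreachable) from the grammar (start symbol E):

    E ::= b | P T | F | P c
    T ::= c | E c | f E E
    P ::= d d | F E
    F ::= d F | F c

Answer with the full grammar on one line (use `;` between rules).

Generating nonterminals: {E, P, T}.
Reachable from E after that: {E, P, T}.
Removed useless symbols: {F} and every production mentioning them.

E ::= b | P T | P c; T ::= c | E c | f E E; P ::= d d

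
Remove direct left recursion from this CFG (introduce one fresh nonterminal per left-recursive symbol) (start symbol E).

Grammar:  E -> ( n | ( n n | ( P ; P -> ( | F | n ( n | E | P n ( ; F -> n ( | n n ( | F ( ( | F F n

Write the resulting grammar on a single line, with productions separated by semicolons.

Left recursion appears on P, F.
For P: α = {n (}, β = {(, F, n ( n, E}. Rewrite as P → β P' and P' → α P' | ε.
For F: α = {( (, F n}, β = {n (, n n (}. Rewrite as F → β F' and F' → α F' | ε.

E -> ( n | ( n n | ( P; P -> ( P' | F P' | n ( n P' | E P'; F -> n ( F' | n n ( F'; P' -> n ( P' | ε; F' -> ( ( F' | F n F' | ε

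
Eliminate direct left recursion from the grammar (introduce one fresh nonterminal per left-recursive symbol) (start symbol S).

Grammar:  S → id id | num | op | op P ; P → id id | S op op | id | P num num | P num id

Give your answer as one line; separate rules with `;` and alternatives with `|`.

S → id id | num | op | op P; P → id id P' | S op op P' | id P'; P' → num num P' | num id P' | ε

Directly left-recursive nonterminal: P.
For P: α = {num num, num id}, β = {id id, S op op, id}. Rewrite as P → β P' and P' → α P' | ε.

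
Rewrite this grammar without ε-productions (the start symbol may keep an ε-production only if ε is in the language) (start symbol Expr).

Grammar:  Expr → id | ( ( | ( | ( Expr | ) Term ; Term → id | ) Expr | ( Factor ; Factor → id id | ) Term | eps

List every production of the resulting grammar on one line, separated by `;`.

Nullable nonterminals: {Factor}.
ε ∉ L(G), so no ε-production is kept.
For each production, add variants omitting each subset of nullable occurrences: Term → ( Factor gives ( Factor | (.

Expr → id | ( ( | ( | ( Expr | ) Term; Term → id | ) Expr | ( Factor | (; Factor → id id | ) Term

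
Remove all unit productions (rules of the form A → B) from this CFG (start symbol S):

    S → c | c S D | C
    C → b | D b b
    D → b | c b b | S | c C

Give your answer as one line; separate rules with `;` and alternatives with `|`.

Unit pairs: D ⇒* {C, S}; S ⇒* {C}.
For every A with A ⇒* B via unit rules, add B's non-unit alternatives to A; then delete every rule of the form X → Y.

S → b | D b b | c | c S D; C → b | D b b; D → c | c S D | b | D b b | c b b | c C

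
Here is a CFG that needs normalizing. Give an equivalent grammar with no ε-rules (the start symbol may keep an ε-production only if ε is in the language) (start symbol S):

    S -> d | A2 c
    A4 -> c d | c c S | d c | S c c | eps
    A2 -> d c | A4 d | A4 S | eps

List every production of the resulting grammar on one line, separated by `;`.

The nullable symbols are {A2, A4}.
ε ∉ L(G), so no ε-production is kept.
Expand every rule over subsets of its nullable positions: S → A2 c gives A2 c | c. A2 → A4 d gives A4 d | d. A2 → A4 S gives A4 S | S.

S -> d | A2 c | c; A4 -> c d | c c S | d c | S c c; A2 -> d c | A4 d | d | A4 S | S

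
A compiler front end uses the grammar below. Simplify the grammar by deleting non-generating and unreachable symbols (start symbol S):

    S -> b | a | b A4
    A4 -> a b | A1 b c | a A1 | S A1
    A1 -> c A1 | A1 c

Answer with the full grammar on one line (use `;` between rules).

S -> b | a | b A4; A4 -> a b

Generating nonterminals: {A4, S}.
Reachable from S after that: {A4, S}.
Removed useless symbols: {A1} and every production mentioning them.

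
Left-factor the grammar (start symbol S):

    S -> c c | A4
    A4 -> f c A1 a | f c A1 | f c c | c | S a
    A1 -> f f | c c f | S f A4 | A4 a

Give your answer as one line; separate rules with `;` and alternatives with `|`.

A4 has alternatives sharing prefix 'f c': factor to A4 → f c A4' with A4' → A1 a | A1 | c.
A4' has alternatives sharing prefix 'A1': factor to A4' → A1 A4'' with A4'' → a | ε.

S -> c c | A4; A4 -> c | S a | f c A4'; A1 -> f f | c c f | S f A4 | A4 a; A4' -> c | A1 A4''; A4'' -> a | ε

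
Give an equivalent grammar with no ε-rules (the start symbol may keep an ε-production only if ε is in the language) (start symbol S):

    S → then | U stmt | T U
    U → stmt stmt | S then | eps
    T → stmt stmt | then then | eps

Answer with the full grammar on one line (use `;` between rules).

S → then | U stmt | stmt | T U | T | U | ε; U → stmt stmt | S then | then; T → stmt stmt | then then

Nullable nonterminals: {S, T, U}.
ε ∈ L(G) since S is nullable, so keep S → ε.
Expand every rule over subsets of its nullable positions: S → U stmt gives U stmt | stmt. S → T U gives T U | T | U. U → S then gives S then | then.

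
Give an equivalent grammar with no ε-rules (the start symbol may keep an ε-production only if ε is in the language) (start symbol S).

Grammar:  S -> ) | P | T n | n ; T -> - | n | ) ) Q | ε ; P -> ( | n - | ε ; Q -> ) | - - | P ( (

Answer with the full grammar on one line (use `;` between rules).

S -> ) | P | T n | n | ε; T -> - | n | ) ) Q; P -> ( | n -; Q -> ) | - - | P ( ( | ( (

Nullable nonterminals: {P, S, T}.
ε ∈ L(G) since S is nullable, so keep S → ε.
Add the nullable-subset variants: S → T n gives T n | n. Q → P ( ( gives P ( ( | ( (.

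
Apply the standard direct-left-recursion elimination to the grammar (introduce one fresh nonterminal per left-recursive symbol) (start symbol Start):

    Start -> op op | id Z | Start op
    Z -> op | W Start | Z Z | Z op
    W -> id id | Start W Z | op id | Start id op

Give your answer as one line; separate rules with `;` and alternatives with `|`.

Start -> op op Start1 | id Z Start1; Z -> op Z1 | W Start Z1; W -> id id | Start W Z | op id | Start id op; Start1 -> op Start1 | ε; Z1 -> Z Z1 | op Z1 | ε

Start, Z are directly left-recursive.
For Start: α = {op}, β = {op op, id Z}. Rewrite as Start → β Start1 and Start1 → α Start1 | ε.
For Z: α = {Z, op}, β = {op, W Start}. Rewrite as Z → β Z1 and Z1 → α Z1 | ε.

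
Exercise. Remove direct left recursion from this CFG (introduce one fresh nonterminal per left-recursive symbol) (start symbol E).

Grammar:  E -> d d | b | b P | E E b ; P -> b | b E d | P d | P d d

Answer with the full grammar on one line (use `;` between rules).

Directly left-recursive nonterminals: E, P.
For E: α = {E b}, β = {d d, b, b P}. Rewrite as E → β E' and E' → α E' | ε.
For P: α = {d, d d}, β = {b, b E d}. Rewrite as P → β P' and P' → α P' | ε.

E -> d d E' | b E' | b P E'; P -> b P' | b E d P'; E' -> E b E' | ε; P' -> d P' | d d P' | ε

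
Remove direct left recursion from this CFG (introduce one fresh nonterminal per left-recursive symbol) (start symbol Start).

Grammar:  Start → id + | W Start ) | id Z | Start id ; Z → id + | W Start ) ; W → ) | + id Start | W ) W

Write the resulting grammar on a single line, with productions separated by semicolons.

Start → id + Start1 | W Start ) Start1 | id Z Start1; Z → id + | W Start ); W → ) W1 | + id Start W1; Start1 → id Start1 | ε; W1 → ) W W1 | ε

Start, W are directly left-recursive.
For Start: α = {id}, β = {id +, W Start ), id Z}. Rewrite as Start → β Start1 and Start1 → α Start1 | ε.
For W: α = {) W}, β = {), + id Start}. Rewrite as W → β W1 and W1 → α W1 | ε.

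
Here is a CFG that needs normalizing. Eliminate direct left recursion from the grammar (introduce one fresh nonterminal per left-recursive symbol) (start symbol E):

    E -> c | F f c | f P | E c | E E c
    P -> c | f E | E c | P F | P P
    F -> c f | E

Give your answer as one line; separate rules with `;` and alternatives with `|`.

E -> c E' | F f c E' | f P E'; P -> c P' | f E P' | E c P'; F -> c f | E; E' -> c E' | E c E' | ε; P' -> F P' | P P' | ε

Directly left-recursive nonterminals: E, P.
For E: α = {c, E c}, β = {c, F f c, f P}. Rewrite as E → β E' and E' → α E' | ε.
For P: α = {F, P}, β = {c, f E, E c}. Rewrite as P → β P' and P' → α P' | ε.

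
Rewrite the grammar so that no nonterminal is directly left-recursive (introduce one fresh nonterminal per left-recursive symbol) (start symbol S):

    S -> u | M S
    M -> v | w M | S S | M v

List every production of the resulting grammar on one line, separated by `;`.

S -> u | M S; M -> v M' | w M M' | S S M'; M' -> v M' | ε

Directly left-recursive nonterminal: M.
For M: α = {v}, β = {v, w M, S S}. Rewrite as M → β M' and M' → α M' | ε.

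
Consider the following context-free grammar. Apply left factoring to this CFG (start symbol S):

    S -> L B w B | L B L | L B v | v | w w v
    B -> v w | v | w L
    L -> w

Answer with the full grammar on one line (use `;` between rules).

S -> v | w w v | L B S'; B -> w L | v B'; L -> w; S' -> w B | L | v; B' -> w | ε

S has alternatives sharing prefix 'L B': factor to S → L B S' with S' → w B | L | v.
B has alternatives sharing prefix 'v': factor to B → v B' with B' → w | ε.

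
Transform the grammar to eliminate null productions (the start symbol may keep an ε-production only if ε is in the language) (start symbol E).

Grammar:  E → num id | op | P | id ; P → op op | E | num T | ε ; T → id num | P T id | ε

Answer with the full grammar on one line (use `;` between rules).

E → num id | op | P | id | ε; P → op op | E | num T | num; T → id num | P T id | P id | T id | id

Nullable set = {E, P, T}.
ε ∈ L(G) since E is nullable, so keep E → ε.
Expand every rule over subsets of its nullable positions: P → num T gives num T | num. T → P T id gives P T id | P id | T id | id.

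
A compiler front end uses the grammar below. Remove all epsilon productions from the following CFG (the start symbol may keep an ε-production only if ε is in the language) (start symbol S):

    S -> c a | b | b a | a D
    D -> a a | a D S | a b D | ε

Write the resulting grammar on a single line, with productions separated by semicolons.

Nullable nonterminals: {D}.
ε ∉ L(G), so no ε-production is kept.
Expand every rule over subsets of its nullable positions: S → a D gives a D | a. D → a D S gives a D S | a S. D → a b D gives a b D | a b.

S -> c a | b | b a | a D | a; D -> a a | a D S | a S | a b D | a b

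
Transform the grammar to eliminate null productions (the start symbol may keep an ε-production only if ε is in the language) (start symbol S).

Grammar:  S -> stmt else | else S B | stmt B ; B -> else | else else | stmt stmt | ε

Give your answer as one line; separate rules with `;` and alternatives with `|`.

Nullable nonterminals: {B}.
ε ∉ L(G), so no ε-production is kept.
Expand every rule over subsets of its nullable positions: S → else S B gives else S B | else S. S → stmt B gives stmt B | stmt.

S -> stmt else | else S B | else S | stmt B | stmt; B -> else | else else | stmt stmt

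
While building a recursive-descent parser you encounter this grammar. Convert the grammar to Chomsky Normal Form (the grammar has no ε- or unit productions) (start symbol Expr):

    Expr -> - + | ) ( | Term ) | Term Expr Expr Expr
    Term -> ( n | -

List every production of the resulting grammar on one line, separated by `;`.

Expr -> X1 X2 | X3 X4 | Term X3 | Term Y1; Term -> X4 X5 | -; X1 -> -; X2 -> +; X3 -> ); X4 -> (; X5 -> n; Y1 -> Expr Y2; Y2 -> Expr Expr

Introduce a nonterminal for each terminal appearing in a rule of length ≥ 2: X1 → -, X2 → +, X3 → ), X4 → (, X5 → n.
Binarize each right-hand side of length ≥ 3 by chaining fresh nonterminals (Y1, Y2, …): affected rules were Expr → Term Expr Expr Expr.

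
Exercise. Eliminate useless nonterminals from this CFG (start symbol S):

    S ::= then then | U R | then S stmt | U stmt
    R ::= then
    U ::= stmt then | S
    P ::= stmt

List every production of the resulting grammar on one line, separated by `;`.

S ::= then then | U R | then S stmt | U stmt; R ::= then; U ::= stmt then | S

Generating nonterminals: {P, R, S, U}.
Reachable from S after that: {R, S, U}.
Removed useless symbols: {P} and every production mentioning them.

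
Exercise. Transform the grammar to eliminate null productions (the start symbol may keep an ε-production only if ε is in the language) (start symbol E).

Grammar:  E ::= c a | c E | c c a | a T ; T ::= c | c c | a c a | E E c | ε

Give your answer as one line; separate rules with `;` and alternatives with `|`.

E ::= c a | c E | c c a | a T | a; T ::= c | c c | a c a | E E c

Nullable set = {T}.
ε ∉ L(G), so no ε-production is kept.
Expand every rule over subsets of its nullable positions: E → a T gives a T | a.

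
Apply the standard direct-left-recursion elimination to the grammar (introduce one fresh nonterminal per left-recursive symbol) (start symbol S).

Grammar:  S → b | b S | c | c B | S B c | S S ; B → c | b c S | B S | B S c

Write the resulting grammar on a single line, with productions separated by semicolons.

S, B are directly left-recursive.
For S: α = {B c, S}, β = {b, b S, c, c B}. Rewrite as S → β S' and S' → α S' | ε.
For B: α = {S, S c}, β = {c, b c S}. Rewrite as B → β B' and B' → α B' | ε.

S → b S' | b S S' | c S' | c B S'; B → c B' | b c S B'; S' → B c S' | S S' | epsilon; B' → S B' | S c B' | epsilon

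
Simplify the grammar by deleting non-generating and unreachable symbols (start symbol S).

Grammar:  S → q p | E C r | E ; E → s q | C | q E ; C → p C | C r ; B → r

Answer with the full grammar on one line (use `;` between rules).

Generating nonterminals: {B, E, S}.
Reachable from S after that: {E, S}.
Removed useless symbols: {B, C} and every production mentioning them.

S → q p | E; E → s q | q E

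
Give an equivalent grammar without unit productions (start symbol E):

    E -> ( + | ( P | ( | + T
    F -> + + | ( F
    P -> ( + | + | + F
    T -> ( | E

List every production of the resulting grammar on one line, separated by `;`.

Unit pairs: T ⇒* {E}.
Replace each nonterminal's rules with the union of the non-unit rules of every nonterminal it unit-derives.

E -> ( + | ( P | ( | + T; F -> + + | ( F; P -> ( + | + | + F; T -> ( + | ( P | ( | + T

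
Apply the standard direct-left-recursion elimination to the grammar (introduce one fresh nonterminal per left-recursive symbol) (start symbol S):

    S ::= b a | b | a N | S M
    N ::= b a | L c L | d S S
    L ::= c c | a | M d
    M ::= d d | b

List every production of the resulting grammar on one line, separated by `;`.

S ::= b a S' | b S' | a N S'; N ::= b a | L c L | d S S; L ::= c c | a | M d; M ::= d d | b; S' ::= M S' | ε

Directly left-recursive nonterminal: S.
For S: α = {M}, β = {b a, b, a N}. Rewrite as S → β S' and S' → α S' | ε.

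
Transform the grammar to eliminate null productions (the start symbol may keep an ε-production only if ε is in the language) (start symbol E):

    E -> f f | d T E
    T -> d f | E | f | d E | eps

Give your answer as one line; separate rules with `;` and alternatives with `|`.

Nullable set = {T}.
ε ∉ L(G), so no ε-production is kept.
For each production, add variants omitting each subset of nullable occurrences: E → d T E gives d T E | d E.

E -> f f | d T E | d E; T -> d f | E | f | d E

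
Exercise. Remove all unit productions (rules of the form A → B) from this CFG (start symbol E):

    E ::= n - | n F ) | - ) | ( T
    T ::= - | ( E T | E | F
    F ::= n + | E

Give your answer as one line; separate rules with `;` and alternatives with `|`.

E ::= n - | n F ) | - ) | ( T; T ::= n - | n F ) | - ) | ( T | n + | - | ( E T; F ::= n - | n F ) | - ) | ( T | n +

Unit pairs: F ⇒* {E}; T ⇒* {E, F}.
For every A with A ⇒* B via unit rules, add B's non-unit alternatives to A; then delete every rule of the form X → Y.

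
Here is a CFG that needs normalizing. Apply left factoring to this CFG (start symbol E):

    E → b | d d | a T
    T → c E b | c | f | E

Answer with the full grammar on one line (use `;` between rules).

T has alternatives sharing prefix 'c': factor to T → c T' with T' → E b | ε.

E → b | d d | a T; T → f | E | c T'; T' → E b | ε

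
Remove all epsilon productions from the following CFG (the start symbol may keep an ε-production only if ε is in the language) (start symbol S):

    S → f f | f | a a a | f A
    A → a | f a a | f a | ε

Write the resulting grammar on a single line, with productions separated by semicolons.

Nullable set = {A}.
ε ∉ L(G), so no ε-production is kept.

S → f f | f | a a a | f A; A → a | f a a | f a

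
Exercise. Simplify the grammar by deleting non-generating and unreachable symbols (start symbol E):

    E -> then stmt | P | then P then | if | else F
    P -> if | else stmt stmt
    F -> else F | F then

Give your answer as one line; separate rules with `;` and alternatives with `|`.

E -> then stmt | P | then P then | if; P -> if | else stmt stmt

Generating nonterminals: {E, P}.
Reachable from E after that: {E, P}.
Removed useless symbols: {F} and every production mentioning them.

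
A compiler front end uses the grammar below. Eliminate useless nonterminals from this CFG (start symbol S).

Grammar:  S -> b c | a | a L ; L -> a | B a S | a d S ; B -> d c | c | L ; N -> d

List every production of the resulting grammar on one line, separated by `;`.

S -> b c | a | a L; L -> a | B a S | a d S; B -> d c | c | L

Generating nonterminals: {B, L, N, S}.
Reachable from S after that: {B, L, S}.
Removed useless symbols: {N} and every production mentioning them.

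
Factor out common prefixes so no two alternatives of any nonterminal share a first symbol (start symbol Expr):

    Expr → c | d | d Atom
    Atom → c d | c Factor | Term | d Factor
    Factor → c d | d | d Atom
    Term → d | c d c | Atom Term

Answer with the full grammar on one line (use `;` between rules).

Expr → c | d Expr1; Atom → Term | d Factor | c Atom1; Factor → c d | d Factor1; Term → d | c d c | Atom Term; Expr1 → ε | Atom; Atom1 → d | Factor; Factor1 → ε | Atom

Expr has alternatives sharing prefix 'd': factor to Expr → d Expr1 with Expr1 → ε | Atom.
Atom has alternatives sharing prefix 'c': factor to Atom → c Atom1 with Atom1 → d | Factor.
Factor has alternatives sharing prefix 'd': factor to Factor → d Factor1 with Factor1 → ε | Atom.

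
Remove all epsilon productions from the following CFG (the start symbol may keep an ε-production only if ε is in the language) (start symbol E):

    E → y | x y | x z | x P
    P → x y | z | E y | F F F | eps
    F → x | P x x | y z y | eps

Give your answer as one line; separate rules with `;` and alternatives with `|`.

E → y | x y | x z | x P | x; P → x y | z | E y | F F F | F F | F; F → x | P x x | x x | y z y

The nullable symbols are {F, P}.
ε ∉ L(G), so no ε-production is kept.
Add the nullable-subset variants: E → x P gives x P | x. P → F F F gives F F F | F F | F. F → P x x gives P x x | x x.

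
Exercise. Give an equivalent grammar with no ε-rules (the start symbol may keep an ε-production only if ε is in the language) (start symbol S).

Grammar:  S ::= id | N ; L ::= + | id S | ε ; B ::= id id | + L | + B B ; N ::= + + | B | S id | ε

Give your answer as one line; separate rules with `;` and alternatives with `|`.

S ::= id | N | ε; L ::= + | id S | id; B ::= id id | + L | + | + B B; N ::= + + | B | S id | id

The nullable symbols are {L, N, S}.
ε ∈ L(G) since S is nullable, so keep S → ε.
Expand every rule over subsets of its nullable positions: L → id S gives id S | id. B → + L gives + L | +. N → S id gives S id | id.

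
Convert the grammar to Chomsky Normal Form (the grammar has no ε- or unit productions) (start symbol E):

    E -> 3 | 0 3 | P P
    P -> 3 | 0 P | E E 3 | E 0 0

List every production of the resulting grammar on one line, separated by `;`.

Introduce a nonterminal for each terminal appearing in a rule of length ≥ 2: X1 → 0, X2 → 3.
Binarize each right-hand side of length ≥ 3 by chaining fresh nonterminals (Y1, Y2, …): affected rules were P → E E X2; P → E X1 X1.

E -> 3 | X1 X2 | P P; P -> 3 | X1 P | E Y1 | E Y2; X1 -> 0; X2 -> 3; Y1 -> E X2; Y2 -> X1 X1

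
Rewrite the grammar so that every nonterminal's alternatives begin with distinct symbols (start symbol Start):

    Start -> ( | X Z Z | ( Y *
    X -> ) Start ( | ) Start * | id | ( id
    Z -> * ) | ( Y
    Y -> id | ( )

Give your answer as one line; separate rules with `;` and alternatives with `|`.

Start has alternatives sharing prefix '(': factor to Start → ( Start1 with Start1 → ε | Y *.
X has alternatives sharing prefix ') Start': factor to X → ) Start X1 with X1 → ( | *.

Start -> X Z Z | ( Start1; X -> id | ( id | ) Start X1; Z -> * ) | ( Y; Y -> id | ( ); Start1 -> eps | Y *; X1 -> ( | *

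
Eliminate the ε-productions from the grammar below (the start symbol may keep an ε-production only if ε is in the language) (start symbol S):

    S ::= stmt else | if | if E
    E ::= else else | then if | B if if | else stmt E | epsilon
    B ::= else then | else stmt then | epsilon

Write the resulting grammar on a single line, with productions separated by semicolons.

Nullable nonterminals: {B, E}.
ε ∉ L(G), so no ε-production is kept.
Expand every rule over subsets of its nullable positions: E → B if if gives B if if | if if. E → else stmt E gives else stmt E | else stmt.

S ::= stmt else | if | if E; E ::= else else | then if | B if if | if if | else stmt E | else stmt; B ::= else then | else stmt then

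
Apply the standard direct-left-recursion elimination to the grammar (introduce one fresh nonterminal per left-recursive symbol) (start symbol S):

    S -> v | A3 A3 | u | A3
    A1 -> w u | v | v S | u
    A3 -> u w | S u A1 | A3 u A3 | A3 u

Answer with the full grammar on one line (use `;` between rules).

Left recursion appears on A3.
For A3: α = {u A3, u}, β = {u w, S u A1}. Rewrite as A3 → β A3' and A3' → α A3' | ε.

S -> v | A3 A3 | u | A3; A1 -> w u | v | v S | u; A3 -> u w A3' | S u A1 A3'; A3' -> u A3 A3' | u A3' | eps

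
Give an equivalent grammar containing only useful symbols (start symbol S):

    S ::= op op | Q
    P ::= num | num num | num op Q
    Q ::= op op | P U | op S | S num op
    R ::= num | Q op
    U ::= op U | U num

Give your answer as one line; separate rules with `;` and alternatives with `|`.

S ::= op op | Q; Q ::= op op | op S | S num op

Generating nonterminals: {P, Q, R, S}.
Reachable from S after that: {Q, S}.
Removed useless symbols: {P, R, U} and every production mentioning them.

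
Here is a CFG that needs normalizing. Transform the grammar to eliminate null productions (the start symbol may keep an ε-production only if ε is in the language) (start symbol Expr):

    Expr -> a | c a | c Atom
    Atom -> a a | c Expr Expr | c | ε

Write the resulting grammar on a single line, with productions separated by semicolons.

The nullable symbols are {Atom}.
ε ∉ L(G), so no ε-production is kept.
Add the nullable-subset variants: Expr → c Atom gives c Atom | c.

Expr -> a | c a | c Atom | c; Atom -> a a | c Expr Expr | c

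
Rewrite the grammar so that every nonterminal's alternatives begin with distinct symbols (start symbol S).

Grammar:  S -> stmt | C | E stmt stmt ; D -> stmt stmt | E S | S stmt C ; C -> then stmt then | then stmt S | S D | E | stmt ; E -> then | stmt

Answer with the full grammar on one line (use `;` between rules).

S -> stmt | C | E stmt stmt; D -> stmt stmt | E S | S stmt C; C -> S D | E | stmt | then stmt C'; E -> then | stmt; C' -> then | S

C has alternatives sharing prefix 'then stmt': factor to C → then stmt C' with C' → then | S.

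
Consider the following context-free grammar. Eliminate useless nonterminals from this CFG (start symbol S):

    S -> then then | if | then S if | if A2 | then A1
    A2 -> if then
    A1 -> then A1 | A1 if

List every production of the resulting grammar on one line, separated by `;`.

Generating nonterminals: {A2, S}.
Reachable from S after that: {A2, S}.
Removed useless symbols: {A1} and every production mentioning them.

S -> then then | if | then S if | if A2; A2 -> if then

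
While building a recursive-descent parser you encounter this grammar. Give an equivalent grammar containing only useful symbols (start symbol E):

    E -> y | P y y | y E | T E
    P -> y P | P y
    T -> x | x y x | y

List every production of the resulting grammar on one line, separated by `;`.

E -> y | y E | T E; T -> x | x y x | y

Generating nonterminals: {E, T}.
Reachable from E after that: {E, T}.
Removed useless symbols: {P} and every production mentioning them.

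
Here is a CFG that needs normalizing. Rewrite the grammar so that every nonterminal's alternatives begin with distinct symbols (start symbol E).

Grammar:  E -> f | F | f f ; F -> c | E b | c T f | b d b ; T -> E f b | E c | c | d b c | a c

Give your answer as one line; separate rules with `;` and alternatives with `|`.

E -> F | f E'; F -> E b | b d b | c F'; T -> c | d b c | a c | E T'; E' -> eps | f; F' -> eps | T f; T' -> f b | c

E has alternatives sharing prefix 'f': factor to E → f E' with E' → ε | f.
F has alternatives sharing prefix 'c': factor to F → c F' with F' → ε | T f.
T has alternatives sharing prefix 'E': factor to T → E T' with T' → f b | c.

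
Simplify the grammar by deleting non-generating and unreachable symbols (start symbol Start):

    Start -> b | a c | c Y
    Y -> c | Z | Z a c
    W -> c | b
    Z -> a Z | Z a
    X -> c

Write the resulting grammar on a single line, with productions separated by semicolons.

Generating nonterminals: {Start, W, X, Y}.
Reachable from Start after that: {Start, Y}.
Removed useless symbols: {W, X, Z} and every production mentioning them.

Start -> b | a c | c Y; Y -> c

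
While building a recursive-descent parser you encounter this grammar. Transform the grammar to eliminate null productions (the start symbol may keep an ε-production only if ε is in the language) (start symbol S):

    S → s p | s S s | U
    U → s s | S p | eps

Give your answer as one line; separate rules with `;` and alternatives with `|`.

Nullable nonterminals: {S, U}.
ε ∈ L(G) since S is nullable, so keep S → ε.
Add the nullable-subset variants: S → s S s gives s S s | s s. U → S p gives S p | p.

S → s p | s S s | s s | U | eps; U → s s | S p | p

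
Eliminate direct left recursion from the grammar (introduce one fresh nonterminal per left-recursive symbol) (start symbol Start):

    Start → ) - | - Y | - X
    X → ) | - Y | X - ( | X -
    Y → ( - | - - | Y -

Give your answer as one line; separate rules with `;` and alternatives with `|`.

X, Y are directly left-recursive.
For X: α = {- (, -}, β = {), - Y}. Rewrite as X → β X1 and X1 → α X1 | ε.
For Y: α = {-}, β = {( -, - -}. Rewrite as Y → β Y1 and Y1 → α Y1 | ε.

Start → ) - | - Y | - X; X → ) X1 | - Y X1; Y → ( - Y1 | - - Y1; X1 → - ( X1 | - X1 | eps; Y1 → - Y1 | eps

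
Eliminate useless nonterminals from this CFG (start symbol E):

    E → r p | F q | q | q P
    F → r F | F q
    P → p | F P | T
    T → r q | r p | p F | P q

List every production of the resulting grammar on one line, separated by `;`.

Generating nonterminals: {E, P, T}.
Reachable from E after that: {E, P, T}.
Removed useless symbols: {F} and every production mentioning them.

E → r p | q | q P; P → p | T; T → r q | r p | P q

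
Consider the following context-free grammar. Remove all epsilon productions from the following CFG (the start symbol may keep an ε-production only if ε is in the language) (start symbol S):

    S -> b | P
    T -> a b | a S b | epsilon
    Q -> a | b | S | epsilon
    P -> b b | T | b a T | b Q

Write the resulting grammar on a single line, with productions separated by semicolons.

S -> b | P | ε; T -> a b | a S b; Q -> a | b | S; P -> b b | T | b a T | b a | b Q | b

Nullable nonterminals: {P, Q, S, T}.
ε ∈ L(G) since S is nullable, so keep S → ε.
Expand every rule over subsets of its nullable positions: P → b a T gives b a T | b a. P → b Q gives b Q | b.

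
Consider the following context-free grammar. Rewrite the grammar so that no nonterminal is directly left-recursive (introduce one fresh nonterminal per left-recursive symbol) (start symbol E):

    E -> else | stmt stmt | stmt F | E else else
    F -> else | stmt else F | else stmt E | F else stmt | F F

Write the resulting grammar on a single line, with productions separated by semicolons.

E, F are directly left-recursive.
For E: α = {else else}, β = {else, stmt stmt, stmt F}. Rewrite as E → β E' and E' → α E' | ε.
For F: α = {else stmt, F}, β = {else, stmt else F, else stmt E}. Rewrite as F → β F' and F' → α F' | ε.

E -> else E' | stmt stmt E' | stmt F E'; F -> else F' | stmt else F F' | else stmt E F'; E' -> else else E' | ε; F' -> else stmt F' | F F' | ε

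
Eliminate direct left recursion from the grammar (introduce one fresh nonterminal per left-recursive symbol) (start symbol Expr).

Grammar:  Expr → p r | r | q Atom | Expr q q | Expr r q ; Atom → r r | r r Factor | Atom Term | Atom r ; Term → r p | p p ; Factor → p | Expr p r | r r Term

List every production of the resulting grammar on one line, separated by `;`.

Expr → p r Expr1 | r Expr1 | q Atom Expr1; Atom → r r Atom1 | r r Factor Atom1; Term → r p | p p; Factor → p | Expr p r | r r Term; Expr1 → q q Expr1 | r q Expr1 | ε; Atom1 → Term Atom1 | r Atom1 | ε

Left recursion appears on Expr, Atom.
For Expr: α = {q q, r q}, β = {p r, r, q Atom}. Rewrite as Expr → β Expr1 and Expr1 → α Expr1 | ε.
For Atom: α = {Term, r}, β = {r r, r r Factor}. Rewrite as Atom → β Atom1 and Atom1 → α Atom1 | ε.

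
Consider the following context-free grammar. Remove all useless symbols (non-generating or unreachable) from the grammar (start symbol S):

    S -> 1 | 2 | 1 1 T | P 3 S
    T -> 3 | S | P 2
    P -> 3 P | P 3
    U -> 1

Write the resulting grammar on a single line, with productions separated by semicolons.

S -> 1 | 2 | 1 1 T; T -> 3 | S

Generating nonterminals: {S, T, U}.
Reachable from S after that: {S, T}.
Removed useless symbols: {P, U} and every production mentioning them.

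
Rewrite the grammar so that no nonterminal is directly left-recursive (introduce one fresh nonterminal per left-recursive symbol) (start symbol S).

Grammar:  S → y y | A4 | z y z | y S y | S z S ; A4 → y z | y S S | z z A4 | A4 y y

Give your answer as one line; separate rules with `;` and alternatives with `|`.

S → y y S' | A4 S' | z y z S' | y S y S'; A4 → y z A4' | y S S A4' | z z A4 A4'; S' → z S S' | ε; A4' → y y A4' | ε

S, A4 are directly left-recursive.
For S: α = {z S}, β = {y y, A4, z y z, y S y}. Rewrite as S → β S' and S' → α S' | ε.
For A4: α = {y y}, β = {y z, y S S, z z A4}. Rewrite as A4 → β A4' and A4' → α A4' | ε.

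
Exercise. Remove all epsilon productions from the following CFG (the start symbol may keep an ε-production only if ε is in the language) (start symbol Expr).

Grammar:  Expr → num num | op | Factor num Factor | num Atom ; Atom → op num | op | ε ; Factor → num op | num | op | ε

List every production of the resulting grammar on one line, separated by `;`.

Nullable set = {Atom, Factor}.
ε ∉ L(G), so no ε-production is kept.
Expand every rule over subsets of its nullable positions: Expr → Factor num Factor gives Factor num Factor | Factor num | num Factor | num.

Expr → num num | op | Factor num Factor | Factor num | num Factor | num | num Atom; Atom → op num | op; Factor → num op | num | op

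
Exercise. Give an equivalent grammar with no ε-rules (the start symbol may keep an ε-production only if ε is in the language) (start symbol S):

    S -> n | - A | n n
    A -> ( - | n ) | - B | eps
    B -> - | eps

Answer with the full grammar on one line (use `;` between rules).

Nullable nonterminals: {A, B}.
ε ∉ L(G), so no ε-production is kept.
For each production, add variants omitting each subset of nullable occurrences: S → - A gives - A | -. A → - B gives - B | -.

S -> n | - A | - | n n; A -> ( - | n ) | - B | -; B -> -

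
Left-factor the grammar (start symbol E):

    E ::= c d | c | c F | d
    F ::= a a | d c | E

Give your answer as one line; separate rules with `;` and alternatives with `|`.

E has alternatives sharing prefix 'c': factor to E → c E' with E' → d | ε | F.

E ::= d | c E'; F ::= a a | d c | E; E' ::= d | epsilon | F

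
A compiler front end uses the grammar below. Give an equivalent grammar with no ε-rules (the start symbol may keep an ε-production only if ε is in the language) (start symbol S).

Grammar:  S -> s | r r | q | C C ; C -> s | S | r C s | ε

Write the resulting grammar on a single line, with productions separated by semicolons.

S -> s | r r | q | C C | C | ε; C -> s | S | r C s | r s

The nullable symbols are {C, S}.
ε ∈ L(G) since S is nullable, so keep S → ε.
For each production, add variants omitting each subset of nullable occurrences: S → C C gives C C | C. C → r C s gives r C s | r s.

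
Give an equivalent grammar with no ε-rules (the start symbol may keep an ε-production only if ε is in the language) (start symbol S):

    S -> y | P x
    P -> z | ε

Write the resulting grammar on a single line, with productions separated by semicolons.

S -> y | P x | x; P -> z

The nullable symbols are {P}.
ε ∉ L(G), so no ε-production is kept.
For each production, add variants omitting each subset of nullable occurrences: S → P x gives P x | x.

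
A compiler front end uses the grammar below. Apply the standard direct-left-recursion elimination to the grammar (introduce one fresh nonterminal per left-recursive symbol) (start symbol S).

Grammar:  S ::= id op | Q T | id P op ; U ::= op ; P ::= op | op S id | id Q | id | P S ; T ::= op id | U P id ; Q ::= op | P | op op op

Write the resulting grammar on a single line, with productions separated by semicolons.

Directly left-recursive nonterminal: P.
For P: α = {S}, β = {op, op S id, id Q, id}. Rewrite as P → β P' and P' → α P' | ε.

S ::= id op | Q T | id P op; U ::= op; P ::= op P' | op S id P' | id Q P' | id P'; T ::= op id | U P id; Q ::= op | P | op op op; P' ::= S P' | ε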